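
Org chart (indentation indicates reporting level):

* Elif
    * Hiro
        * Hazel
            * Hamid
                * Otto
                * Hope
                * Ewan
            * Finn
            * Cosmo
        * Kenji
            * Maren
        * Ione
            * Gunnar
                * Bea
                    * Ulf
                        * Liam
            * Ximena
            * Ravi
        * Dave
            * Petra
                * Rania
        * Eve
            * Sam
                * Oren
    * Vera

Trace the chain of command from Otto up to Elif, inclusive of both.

Otto -> Hamid -> Hazel -> Hiro -> Elif

Otto reports to Hamid. Hamid reports to Hazel. Hazel reports to Hiro. Hiro reports to Elif. Elif is at the top.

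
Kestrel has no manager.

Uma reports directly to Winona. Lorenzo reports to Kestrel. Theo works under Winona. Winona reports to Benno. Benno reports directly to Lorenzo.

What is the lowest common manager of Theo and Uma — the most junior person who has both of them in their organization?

Winona

Theo's chain of managers is Winona, Benno, Lorenzo, Kestrel. Uma's chain of managers is Winona, Benno, Lorenzo, Kestrel. The first manager that appears in both chains is Winona.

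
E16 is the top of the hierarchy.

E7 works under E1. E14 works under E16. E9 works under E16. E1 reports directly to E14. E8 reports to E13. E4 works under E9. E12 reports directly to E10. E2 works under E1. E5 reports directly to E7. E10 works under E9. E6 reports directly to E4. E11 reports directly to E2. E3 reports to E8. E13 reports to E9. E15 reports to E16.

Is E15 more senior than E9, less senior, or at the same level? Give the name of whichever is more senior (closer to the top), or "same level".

Both E15 and E9 are 1 level below E16.

same level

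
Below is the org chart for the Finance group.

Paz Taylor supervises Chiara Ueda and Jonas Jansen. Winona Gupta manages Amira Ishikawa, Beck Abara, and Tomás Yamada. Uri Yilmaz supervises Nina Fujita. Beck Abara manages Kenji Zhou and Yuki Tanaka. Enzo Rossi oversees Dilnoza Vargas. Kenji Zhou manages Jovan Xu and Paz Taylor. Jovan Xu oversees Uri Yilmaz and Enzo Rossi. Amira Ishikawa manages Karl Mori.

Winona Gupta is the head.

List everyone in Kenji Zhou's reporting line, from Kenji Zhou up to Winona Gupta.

Kenji Zhou -> Beck Abara -> Winona Gupta

Kenji Zhou reports to Beck Abara. Beck Abara reports to Winona Gupta. Winona Gupta is at the top.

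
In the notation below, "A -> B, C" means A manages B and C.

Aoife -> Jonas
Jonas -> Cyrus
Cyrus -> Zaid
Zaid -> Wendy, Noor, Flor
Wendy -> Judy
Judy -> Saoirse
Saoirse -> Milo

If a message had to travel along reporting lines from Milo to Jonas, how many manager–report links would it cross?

Milo is in Jonas's organization: the chain from Milo up to Jonas is Milo → Saoirse → Judy → Wendy → Zaid → Cyrus → Jonas, which is 6 links.

6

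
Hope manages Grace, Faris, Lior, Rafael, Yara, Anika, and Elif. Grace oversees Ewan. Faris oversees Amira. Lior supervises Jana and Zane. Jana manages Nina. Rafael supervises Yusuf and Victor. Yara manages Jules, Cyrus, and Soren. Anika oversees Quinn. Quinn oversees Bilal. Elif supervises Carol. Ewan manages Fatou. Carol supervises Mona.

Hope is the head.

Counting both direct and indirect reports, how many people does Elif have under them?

Elif directly manages Carol. Under Carol: Mona (1). That's 2 in total.

2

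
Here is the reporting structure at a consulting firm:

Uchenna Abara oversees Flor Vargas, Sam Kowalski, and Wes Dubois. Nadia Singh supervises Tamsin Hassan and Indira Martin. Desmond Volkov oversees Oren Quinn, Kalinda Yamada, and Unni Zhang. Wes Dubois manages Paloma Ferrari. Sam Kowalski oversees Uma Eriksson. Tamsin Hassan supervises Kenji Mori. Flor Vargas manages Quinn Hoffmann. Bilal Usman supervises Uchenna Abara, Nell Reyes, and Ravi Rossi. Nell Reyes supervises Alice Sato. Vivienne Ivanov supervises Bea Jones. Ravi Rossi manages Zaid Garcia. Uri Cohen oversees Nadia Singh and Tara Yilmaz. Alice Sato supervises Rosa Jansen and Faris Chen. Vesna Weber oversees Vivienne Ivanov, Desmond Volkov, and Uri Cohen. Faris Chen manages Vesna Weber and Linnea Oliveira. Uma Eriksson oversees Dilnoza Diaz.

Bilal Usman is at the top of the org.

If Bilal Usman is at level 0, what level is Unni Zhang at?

Chain from Unni Zhang up to Bilal Usman: Unni Zhang → Desmond Volkov → Vesna Weber → Faris Chen → Alice Sato → Nell Reyes → Bilal Usman. That is 6 steps up, so Unni Zhang is 6 levels below Bilal Usman.

6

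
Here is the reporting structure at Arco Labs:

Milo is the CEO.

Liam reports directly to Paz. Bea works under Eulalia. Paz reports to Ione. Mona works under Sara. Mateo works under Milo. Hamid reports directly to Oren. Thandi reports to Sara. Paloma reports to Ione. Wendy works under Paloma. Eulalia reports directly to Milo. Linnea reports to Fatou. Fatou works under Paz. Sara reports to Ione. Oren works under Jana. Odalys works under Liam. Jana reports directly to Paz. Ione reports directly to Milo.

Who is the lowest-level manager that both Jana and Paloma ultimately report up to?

Jana's chain of managers is Paz, Ione, Milo. Paloma's chain of managers is Ione, Milo. The first manager that appears in both chains is Ione.

Ione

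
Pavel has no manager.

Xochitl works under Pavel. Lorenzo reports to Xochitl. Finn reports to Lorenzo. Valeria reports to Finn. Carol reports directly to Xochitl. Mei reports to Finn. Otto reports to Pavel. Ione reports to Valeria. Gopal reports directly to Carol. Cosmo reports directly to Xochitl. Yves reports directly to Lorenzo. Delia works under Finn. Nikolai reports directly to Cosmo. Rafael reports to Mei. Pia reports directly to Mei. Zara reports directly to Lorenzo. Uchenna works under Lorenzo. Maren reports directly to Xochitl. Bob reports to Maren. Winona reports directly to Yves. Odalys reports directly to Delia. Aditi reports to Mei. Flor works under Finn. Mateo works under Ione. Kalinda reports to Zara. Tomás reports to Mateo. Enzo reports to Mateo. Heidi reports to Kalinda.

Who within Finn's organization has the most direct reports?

Direct-report counts within Finn's organization: Finn has 4; Delia has 1; Mei has 3; Valeria has 1; Ione has 1; Mateo has 2. The largest is 4, held by Finn.

Finn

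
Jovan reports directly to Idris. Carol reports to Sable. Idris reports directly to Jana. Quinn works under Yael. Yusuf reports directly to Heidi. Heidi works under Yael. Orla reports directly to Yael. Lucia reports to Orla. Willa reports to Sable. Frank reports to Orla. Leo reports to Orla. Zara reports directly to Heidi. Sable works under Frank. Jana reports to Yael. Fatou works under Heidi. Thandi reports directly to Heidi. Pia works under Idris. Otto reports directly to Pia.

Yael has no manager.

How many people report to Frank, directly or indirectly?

3

Frank directly manages Sable. Under Sable: Carol, Willa (2). That's 3 in total.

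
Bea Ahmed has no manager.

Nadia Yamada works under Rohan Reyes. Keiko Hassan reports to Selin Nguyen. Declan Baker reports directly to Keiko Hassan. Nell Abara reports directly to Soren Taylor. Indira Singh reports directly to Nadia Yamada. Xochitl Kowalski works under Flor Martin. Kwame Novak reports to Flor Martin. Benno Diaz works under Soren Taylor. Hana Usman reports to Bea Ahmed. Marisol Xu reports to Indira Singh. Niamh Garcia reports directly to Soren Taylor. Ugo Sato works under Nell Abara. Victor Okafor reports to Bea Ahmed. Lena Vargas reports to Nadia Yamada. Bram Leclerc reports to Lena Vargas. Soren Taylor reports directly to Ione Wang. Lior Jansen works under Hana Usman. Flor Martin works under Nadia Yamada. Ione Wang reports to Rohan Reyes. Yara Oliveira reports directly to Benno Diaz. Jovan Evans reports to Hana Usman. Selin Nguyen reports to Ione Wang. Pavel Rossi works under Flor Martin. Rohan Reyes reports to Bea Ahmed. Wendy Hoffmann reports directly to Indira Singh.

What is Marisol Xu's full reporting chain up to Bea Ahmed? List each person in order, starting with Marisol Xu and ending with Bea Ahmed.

Marisol Xu -> Indira Singh -> Nadia Yamada -> Rohan Reyes -> Bea Ahmed

Marisol Xu reports to Indira Singh. Indira Singh reports to Nadia Yamada. Nadia Yamada reports to Rohan Reyes. Rohan Reyes reports to Bea Ahmed. Bea Ahmed is at the top.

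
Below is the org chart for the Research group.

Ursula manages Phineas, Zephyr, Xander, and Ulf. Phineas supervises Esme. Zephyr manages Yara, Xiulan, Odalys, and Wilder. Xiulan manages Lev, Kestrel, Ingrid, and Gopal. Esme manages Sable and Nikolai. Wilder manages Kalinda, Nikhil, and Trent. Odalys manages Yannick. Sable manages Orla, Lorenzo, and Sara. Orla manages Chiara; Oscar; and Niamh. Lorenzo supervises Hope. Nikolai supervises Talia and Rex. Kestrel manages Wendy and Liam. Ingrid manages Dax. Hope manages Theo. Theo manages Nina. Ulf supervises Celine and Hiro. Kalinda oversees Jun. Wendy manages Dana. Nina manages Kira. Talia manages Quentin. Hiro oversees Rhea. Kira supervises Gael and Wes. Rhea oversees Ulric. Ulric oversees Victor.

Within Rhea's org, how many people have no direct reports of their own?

The only person in Rhea's organization with no one reporting to them is Victor. That is 1.

1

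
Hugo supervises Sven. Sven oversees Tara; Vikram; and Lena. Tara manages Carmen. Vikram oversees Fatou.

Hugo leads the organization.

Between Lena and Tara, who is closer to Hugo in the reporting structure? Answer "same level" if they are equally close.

Both Lena and Tara are 2 levels below Hugo.

same level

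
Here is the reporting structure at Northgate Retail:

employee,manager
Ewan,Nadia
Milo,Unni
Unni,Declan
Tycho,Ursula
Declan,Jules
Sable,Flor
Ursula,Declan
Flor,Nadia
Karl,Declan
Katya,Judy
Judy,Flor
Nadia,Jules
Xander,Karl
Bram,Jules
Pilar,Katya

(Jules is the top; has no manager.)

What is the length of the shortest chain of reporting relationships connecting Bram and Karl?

Bram is 1 level below Jules, and Karl is 2 levels below Jules (their lowest common manager). The shortest path runs up from Bram to Jules and back down to Karl: 1 + 2 = 3 links.

3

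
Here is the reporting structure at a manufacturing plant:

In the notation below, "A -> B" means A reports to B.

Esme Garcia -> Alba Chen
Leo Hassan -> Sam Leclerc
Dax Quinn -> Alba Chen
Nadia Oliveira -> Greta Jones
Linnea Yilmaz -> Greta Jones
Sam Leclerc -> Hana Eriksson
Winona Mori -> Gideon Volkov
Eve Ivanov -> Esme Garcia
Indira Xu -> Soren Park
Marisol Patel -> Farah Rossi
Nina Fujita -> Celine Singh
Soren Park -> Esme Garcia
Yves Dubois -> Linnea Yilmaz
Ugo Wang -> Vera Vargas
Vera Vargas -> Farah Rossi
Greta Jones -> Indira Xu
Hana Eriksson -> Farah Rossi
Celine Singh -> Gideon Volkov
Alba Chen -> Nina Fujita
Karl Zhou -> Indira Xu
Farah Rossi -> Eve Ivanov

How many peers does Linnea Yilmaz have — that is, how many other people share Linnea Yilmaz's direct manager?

1

Linnea Yilmaz reports to Greta Jones. Greta Jones's other direct reports are Nadia Oliveira — 1 peer.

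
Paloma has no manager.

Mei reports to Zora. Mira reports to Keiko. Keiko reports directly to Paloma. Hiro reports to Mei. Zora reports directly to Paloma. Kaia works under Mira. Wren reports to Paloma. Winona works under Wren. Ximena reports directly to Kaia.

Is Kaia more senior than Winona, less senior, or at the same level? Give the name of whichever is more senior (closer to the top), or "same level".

Kaia is 3 levels below Paloma; Winona is 2. Winona is higher.

Winona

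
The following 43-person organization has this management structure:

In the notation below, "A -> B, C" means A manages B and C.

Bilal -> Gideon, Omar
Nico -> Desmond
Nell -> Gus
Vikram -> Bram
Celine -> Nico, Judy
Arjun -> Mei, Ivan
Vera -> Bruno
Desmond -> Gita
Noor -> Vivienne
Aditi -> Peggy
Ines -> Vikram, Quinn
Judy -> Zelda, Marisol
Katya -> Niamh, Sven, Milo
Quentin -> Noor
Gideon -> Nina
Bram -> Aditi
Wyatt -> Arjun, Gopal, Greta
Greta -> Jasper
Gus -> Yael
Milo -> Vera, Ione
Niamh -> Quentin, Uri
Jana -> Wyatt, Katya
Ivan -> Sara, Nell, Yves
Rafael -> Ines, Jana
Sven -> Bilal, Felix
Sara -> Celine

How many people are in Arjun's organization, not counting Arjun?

Arjun directly manages Mei, Ivan. Mei has no reports. Under Ivan: Yves, Nell, Gus, Yael, Sara, Celine, Judy, Marisol, Zelda, Nico, Desmond, Gita (12). So Arjun's organization is 2 direct reports plus everyone under them: 1 + 13 = 14.

14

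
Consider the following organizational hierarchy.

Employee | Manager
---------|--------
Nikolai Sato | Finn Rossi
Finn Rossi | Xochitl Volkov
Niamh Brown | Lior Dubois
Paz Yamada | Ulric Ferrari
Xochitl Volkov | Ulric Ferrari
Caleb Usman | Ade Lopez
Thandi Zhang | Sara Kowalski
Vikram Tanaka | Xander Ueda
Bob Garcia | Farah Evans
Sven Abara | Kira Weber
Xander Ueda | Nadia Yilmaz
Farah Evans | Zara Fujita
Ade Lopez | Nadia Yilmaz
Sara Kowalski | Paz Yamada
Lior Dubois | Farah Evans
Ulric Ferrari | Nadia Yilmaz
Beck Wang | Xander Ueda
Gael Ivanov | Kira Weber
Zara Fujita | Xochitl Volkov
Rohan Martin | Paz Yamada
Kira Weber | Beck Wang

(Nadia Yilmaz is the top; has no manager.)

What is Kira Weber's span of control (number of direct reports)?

2

Kira Weber directly manages Gael Ivanov, Sven Abara. That is 2 direct reports.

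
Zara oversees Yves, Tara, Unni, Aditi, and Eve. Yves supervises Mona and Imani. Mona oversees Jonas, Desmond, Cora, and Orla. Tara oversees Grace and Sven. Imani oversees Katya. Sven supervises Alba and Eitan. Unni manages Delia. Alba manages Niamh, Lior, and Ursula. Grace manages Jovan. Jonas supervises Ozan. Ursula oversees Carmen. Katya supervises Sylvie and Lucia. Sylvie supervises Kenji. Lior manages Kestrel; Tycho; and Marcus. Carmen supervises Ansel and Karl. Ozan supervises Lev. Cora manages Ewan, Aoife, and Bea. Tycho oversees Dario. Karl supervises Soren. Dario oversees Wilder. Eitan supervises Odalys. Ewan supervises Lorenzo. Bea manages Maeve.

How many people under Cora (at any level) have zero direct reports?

3

The people in Cora's organization with no one reporting to them are Aoife, Maeve, Lorenzo. That is 3.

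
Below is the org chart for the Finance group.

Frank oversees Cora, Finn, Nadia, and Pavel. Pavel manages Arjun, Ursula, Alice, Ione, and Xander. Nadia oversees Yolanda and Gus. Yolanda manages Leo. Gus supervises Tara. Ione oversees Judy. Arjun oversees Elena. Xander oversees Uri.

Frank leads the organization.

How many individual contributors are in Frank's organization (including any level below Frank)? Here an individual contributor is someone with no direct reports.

The people in Frank's organization with no one reporting to them are Finn, Cora, Tara, Leo, Alice, Ursula, Uri, Elena, Judy. That is 9.

9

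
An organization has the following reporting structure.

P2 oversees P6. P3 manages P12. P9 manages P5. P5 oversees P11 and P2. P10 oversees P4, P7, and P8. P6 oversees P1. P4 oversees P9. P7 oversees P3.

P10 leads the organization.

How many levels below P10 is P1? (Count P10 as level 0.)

Chain from P1 up to P10: P1 → P6 → P2 → P5 → P9 → P4 → P10. That is 6 steps up, so P1 is 6 levels below P10.

6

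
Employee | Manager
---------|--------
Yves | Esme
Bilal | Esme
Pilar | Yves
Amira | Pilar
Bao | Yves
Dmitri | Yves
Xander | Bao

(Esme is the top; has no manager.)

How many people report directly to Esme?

Esme directly manages Yves, Bilal. That is 2 direct reports.

2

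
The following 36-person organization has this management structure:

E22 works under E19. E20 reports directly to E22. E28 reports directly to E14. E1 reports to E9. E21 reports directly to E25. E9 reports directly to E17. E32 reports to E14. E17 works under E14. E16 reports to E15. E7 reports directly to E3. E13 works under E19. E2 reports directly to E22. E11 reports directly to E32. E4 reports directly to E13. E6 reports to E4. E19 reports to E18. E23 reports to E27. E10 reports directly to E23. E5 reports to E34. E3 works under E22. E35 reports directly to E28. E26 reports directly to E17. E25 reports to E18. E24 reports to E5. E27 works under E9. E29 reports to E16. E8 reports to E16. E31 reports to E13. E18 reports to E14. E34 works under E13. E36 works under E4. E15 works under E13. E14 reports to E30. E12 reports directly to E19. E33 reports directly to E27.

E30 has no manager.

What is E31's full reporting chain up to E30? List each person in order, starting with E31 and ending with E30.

E31 reports to E13. E13 reports to E19. E19 reports to E18. E18 reports to E14. E14 reports to E30. E30 is at the top.

E31 -> E13 -> E19 -> E18 -> E14 -> E30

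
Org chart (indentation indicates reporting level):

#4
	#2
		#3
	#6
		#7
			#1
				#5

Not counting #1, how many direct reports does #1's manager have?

0

#1 reports to #7, and #7 has no other direct reports. #1 has 0 peers.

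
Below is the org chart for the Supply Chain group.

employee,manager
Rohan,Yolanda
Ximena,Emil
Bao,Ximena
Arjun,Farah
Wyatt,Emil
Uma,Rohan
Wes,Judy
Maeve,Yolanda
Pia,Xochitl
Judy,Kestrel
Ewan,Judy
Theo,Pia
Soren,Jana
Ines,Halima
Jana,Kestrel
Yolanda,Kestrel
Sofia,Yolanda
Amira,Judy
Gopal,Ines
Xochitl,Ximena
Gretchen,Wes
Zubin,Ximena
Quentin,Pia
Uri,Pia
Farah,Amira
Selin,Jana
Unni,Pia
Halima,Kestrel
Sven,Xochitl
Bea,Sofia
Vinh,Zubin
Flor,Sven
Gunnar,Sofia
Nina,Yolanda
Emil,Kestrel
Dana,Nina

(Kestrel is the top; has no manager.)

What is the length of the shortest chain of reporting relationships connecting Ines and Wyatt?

4

Ines is 2 levels below Kestrel, and Wyatt is 2 levels below Kestrel (their lowest common manager). The shortest path runs up from Ines to Kestrel and back down to Wyatt: 2 + 2 = 4 links.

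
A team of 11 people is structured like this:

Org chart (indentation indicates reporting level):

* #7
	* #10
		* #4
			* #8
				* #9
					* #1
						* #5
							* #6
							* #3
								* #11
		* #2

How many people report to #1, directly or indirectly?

4

#1 directly manages #5. Under #5: #3, #11, #6 (3). That's 4 in total.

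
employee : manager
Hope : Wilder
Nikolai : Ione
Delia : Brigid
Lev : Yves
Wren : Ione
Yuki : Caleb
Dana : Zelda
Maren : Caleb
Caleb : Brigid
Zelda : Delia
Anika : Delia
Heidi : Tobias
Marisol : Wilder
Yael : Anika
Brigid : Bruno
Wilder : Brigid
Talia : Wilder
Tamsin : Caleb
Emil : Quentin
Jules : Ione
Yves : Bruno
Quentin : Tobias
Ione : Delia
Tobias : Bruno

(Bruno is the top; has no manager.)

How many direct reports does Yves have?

Yves directly manages Lev. That is 1 direct report.

1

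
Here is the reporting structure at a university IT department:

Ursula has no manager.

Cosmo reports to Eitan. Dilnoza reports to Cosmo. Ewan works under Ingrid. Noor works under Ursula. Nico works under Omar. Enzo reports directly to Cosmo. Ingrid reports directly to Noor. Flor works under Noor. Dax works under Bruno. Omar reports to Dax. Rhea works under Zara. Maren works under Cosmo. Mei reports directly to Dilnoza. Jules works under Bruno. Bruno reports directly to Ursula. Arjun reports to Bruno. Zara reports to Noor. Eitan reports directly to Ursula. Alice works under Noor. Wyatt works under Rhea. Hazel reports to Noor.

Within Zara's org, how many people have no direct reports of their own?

The only person in Zara's organization with no one reporting to them is Wyatt. That is 1.

1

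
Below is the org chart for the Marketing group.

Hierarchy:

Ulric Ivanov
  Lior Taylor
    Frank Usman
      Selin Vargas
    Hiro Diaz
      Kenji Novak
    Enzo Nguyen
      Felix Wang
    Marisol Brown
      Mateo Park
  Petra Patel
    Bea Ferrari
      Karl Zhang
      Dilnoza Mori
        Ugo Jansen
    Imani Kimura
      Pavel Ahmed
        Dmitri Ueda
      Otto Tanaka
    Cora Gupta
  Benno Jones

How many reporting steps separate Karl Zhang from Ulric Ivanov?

Chain from Karl Zhang up to Ulric Ivanov: Karl Zhang → Bea Ferrari → Petra Patel → Ulric Ivanov. That is 3 steps up, so Karl Zhang is 3 levels below Ulric Ivanov.

3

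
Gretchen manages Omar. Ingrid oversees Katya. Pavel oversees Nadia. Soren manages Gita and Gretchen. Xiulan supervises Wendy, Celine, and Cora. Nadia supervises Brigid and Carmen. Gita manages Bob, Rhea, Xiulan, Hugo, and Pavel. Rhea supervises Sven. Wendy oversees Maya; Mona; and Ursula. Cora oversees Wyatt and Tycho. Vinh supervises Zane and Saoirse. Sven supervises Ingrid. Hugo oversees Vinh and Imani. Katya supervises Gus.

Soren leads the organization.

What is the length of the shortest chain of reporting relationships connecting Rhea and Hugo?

2

Rhea is 1 level below Gita, and Hugo is 1 level below Gita (their lowest common manager). The shortest path runs up from Rhea to Gita and back down to Hugo: 1 + 1 = 2 links.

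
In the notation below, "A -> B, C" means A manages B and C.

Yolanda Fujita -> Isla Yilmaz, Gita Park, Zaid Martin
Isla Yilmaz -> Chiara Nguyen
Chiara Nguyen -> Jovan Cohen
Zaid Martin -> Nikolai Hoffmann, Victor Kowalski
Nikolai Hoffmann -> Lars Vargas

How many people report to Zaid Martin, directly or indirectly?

3

Zaid Martin directly manages Nikolai Hoffmann, Victor Kowalski. Under Nikolai Hoffmann: Lars Vargas (1). Victor Kowalski has no reports. So Zaid Martin's organization is 2 direct reports plus everyone under them: 2 + 1 = 3.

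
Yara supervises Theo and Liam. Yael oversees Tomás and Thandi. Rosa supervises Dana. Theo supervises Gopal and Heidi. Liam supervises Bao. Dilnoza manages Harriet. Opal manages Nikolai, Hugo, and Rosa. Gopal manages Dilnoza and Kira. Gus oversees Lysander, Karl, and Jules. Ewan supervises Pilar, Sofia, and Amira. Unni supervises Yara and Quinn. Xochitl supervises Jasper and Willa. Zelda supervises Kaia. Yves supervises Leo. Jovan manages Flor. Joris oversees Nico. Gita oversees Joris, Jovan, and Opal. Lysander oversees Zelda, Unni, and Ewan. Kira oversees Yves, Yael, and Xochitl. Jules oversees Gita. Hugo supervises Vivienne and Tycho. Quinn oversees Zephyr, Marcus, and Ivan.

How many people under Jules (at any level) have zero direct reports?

6

The people in Jules's organization with no one reporting to them are Flor, Nikolai, Dana, Tycho, Vivienne, Nico. That is 6.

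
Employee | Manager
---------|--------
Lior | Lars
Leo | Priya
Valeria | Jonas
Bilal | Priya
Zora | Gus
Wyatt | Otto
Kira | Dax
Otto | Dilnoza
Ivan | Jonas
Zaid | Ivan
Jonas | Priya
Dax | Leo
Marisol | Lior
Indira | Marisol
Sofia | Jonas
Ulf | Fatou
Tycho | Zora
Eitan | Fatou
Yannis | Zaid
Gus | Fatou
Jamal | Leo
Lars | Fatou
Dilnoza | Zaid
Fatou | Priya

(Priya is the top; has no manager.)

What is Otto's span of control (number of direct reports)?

1

Otto directly manages Wyatt. That is 1 direct report.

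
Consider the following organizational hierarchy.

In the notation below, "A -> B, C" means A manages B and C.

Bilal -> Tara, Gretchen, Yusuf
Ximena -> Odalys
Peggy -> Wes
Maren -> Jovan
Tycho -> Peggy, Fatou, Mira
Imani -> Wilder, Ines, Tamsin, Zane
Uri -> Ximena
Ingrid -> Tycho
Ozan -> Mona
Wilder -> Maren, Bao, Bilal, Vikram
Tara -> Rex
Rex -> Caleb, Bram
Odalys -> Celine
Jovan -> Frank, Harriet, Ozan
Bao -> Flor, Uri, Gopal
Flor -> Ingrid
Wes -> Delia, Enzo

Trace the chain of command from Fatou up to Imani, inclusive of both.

Fatou -> Tycho -> Ingrid -> Flor -> Bao -> Wilder -> Imani

Fatou reports to Tycho. Tycho reports to Ingrid. Ingrid reports to Flor. Flor reports to Bao. Bao reports to Wilder. Wilder reports to Imani. Imani is at the top.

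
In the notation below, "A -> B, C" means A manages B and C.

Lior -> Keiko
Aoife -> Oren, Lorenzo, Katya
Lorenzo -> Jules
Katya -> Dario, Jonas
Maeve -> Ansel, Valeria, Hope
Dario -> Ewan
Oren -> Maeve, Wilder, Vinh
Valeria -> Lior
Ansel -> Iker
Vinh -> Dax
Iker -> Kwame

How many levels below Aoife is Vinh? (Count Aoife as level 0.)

Chain from Vinh up to Aoife: Vinh → Oren → Aoife. That is 2 steps up, so Vinh is 2 levels below Aoife.

2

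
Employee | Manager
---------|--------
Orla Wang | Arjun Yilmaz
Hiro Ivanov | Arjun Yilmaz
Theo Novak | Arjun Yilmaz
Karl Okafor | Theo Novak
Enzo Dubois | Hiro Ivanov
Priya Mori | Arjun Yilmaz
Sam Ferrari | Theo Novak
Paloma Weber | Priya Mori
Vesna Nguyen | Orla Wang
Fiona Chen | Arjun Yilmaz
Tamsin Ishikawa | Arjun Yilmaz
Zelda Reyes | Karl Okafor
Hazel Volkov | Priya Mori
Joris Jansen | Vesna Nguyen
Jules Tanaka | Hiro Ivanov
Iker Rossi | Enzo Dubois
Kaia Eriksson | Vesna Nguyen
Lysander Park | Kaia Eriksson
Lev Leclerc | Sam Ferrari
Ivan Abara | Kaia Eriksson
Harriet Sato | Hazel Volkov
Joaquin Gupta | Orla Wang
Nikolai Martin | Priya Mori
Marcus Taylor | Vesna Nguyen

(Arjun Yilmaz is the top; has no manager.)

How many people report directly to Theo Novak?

2

Theo Novak directly manages Karl Okafor, Sam Ferrari. That is 2 direct reports.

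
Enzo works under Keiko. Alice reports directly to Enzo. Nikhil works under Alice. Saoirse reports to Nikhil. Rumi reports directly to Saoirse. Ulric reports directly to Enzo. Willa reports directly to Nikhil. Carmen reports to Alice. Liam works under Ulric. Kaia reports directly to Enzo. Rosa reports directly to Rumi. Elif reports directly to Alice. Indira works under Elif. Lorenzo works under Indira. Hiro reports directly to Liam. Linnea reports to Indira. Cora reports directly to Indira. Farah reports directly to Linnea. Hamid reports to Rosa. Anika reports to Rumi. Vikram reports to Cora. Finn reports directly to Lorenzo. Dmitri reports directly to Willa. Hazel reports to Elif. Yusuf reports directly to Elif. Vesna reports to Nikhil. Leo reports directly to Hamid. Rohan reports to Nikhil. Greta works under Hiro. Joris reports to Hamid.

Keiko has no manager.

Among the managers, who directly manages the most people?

Direct-report counts: Keiko has 1; Enzo has 3; Ulric has 1; Liam has 1; Hiro has 1; Alice has 3; Elif has 3; Indira has 3; Cora has 1; Linnea has 1; Lorenzo has 1; Nikhil has 4; Willa has 1; Saoirse has 1; Rumi has 2; Rosa has 1; Hamid has 2. The largest is 4, held by Nikhil.

Nikhil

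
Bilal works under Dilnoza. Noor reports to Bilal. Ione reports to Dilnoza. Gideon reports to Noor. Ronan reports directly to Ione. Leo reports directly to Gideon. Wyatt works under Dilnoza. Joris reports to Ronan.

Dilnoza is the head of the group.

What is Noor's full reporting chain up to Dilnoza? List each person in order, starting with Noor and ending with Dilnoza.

Noor -> Bilal -> Dilnoza

Noor reports to Bilal. Bilal reports to Dilnoza. Dilnoza is at the top.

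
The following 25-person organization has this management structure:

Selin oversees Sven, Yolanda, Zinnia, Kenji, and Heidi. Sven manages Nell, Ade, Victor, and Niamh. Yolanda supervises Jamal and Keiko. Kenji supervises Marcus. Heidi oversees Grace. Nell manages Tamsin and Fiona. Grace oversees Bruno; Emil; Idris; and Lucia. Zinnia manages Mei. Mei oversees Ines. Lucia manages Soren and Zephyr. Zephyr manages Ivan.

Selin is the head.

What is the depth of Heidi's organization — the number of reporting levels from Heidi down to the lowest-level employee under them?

The longest chain under Heidi runs Heidi → Grace → Lucia → Zephyr → Ivan, which is 4 levels below Heidi.

4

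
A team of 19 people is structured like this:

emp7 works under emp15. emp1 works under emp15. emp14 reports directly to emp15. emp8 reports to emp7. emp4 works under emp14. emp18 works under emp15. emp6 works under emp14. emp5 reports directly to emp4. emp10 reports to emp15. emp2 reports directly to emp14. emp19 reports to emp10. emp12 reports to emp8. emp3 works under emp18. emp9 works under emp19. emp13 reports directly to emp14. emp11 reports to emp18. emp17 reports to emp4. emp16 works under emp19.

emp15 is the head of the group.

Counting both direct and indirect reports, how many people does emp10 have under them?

3

emp10 directly manages emp19. Under emp19: emp16, emp9 (2). That's 3 in total.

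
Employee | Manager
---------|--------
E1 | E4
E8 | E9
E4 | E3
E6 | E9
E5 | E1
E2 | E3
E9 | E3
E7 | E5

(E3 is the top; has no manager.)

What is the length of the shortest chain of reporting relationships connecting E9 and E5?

E9 is 1 level below E3, and E5 is 3 levels below E3 (their lowest common manager). The shortest path runs up from E9 to E3 and back down to E5: 1 + 3 = 4 links.

4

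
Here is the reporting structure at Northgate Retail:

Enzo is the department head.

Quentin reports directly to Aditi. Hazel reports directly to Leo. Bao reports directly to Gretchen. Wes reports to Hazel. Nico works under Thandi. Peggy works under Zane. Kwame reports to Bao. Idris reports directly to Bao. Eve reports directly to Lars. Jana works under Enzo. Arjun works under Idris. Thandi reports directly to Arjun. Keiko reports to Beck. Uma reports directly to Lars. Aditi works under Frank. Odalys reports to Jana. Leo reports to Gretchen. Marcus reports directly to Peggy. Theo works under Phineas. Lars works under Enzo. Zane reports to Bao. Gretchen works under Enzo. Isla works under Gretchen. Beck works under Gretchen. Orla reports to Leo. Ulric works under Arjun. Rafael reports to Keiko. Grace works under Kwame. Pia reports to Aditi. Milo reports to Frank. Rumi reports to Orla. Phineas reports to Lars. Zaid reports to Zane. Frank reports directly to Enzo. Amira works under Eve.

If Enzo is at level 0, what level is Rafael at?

4

Chain from Rafael up to Enzo: Rafael → Keiko → Beck → Gretchen → Enzo. That is 4 steps up, so Rafael is 4 levels below Enzo.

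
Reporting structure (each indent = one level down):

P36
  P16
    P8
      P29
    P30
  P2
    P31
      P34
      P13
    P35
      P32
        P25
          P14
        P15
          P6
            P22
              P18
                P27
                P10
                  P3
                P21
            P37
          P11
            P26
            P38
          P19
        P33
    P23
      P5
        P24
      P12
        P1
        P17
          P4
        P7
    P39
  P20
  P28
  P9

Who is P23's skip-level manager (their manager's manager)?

P23 reports to P2, and P2 reports to P36. So P23's skip-level manager is P36.

P36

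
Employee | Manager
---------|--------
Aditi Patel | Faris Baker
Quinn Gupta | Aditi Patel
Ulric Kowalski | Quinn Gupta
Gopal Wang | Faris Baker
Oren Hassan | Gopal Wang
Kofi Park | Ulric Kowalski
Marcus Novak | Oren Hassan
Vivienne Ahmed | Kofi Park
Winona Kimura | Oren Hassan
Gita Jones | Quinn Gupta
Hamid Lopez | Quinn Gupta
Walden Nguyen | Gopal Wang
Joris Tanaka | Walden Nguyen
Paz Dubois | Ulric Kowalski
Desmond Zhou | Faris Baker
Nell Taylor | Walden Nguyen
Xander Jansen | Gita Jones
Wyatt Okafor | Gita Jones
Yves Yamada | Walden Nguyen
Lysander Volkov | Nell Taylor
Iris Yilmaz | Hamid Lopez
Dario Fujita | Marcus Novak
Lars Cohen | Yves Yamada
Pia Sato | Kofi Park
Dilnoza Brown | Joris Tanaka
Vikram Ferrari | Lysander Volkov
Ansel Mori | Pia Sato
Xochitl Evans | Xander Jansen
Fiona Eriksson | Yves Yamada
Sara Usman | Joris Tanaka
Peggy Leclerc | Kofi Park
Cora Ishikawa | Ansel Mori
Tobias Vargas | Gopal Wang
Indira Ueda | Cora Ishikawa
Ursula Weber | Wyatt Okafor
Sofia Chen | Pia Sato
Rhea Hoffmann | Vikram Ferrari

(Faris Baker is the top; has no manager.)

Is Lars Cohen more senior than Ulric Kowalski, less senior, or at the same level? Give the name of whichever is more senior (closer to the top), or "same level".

Ulric Kowalski

Lars Cohen is 4 levels below Faris Baker; Ulric Kowalski is 3. Ulric Kowalski is higher.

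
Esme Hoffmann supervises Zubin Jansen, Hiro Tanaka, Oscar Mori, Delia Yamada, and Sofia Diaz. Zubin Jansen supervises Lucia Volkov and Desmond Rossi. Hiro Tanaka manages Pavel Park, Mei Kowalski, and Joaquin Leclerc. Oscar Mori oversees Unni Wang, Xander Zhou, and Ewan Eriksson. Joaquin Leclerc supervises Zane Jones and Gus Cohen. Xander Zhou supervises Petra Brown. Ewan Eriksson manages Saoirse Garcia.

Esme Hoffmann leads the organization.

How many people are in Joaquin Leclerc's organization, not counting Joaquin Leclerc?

2

Joaquin Leclerc directly manages Gus Cohen, Zane Jones. Gus Cohen has no reports. Zane Jones has no reports. So Joaquin Leclerc's organization is 2 direct reports plus everyone under them: 1 + 1 = 2.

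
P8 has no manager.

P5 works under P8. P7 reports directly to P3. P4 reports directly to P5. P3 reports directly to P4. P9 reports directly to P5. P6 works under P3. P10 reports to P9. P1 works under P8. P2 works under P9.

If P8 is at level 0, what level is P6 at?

4

Chain from P6 up to P8: P6 → P3 → P4 → P5 → P8. That is 4 steps up, so P6 is 4 levels below P8.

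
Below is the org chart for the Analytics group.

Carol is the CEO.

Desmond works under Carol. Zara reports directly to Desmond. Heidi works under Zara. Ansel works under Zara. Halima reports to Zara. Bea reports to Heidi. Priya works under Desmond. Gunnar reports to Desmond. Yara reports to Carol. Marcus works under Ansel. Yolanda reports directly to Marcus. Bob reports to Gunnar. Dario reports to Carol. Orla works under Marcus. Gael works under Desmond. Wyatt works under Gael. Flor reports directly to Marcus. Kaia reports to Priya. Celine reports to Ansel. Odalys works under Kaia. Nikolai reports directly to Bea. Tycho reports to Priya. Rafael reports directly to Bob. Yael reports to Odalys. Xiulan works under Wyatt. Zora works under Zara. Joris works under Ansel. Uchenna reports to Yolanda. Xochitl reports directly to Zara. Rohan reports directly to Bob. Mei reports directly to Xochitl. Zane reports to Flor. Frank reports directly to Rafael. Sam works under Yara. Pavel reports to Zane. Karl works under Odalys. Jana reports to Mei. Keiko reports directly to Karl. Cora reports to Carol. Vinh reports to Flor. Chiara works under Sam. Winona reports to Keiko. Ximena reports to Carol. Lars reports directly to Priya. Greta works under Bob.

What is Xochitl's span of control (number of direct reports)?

Xochitl directly manages Mei. That is 1 direct report.

1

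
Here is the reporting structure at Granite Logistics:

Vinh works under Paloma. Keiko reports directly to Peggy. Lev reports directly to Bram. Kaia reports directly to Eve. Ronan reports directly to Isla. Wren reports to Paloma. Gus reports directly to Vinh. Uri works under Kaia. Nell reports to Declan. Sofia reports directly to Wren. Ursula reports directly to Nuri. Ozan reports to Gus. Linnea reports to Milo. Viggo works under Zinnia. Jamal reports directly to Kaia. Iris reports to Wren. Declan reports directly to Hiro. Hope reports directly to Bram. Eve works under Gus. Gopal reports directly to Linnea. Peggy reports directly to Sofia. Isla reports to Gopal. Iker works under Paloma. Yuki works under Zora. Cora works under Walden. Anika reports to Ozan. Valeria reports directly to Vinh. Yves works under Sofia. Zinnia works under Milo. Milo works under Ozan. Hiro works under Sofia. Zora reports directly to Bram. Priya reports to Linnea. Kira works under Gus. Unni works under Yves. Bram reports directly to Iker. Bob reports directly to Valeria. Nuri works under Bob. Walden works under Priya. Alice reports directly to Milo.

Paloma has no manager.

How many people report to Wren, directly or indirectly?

Wren directly manages Sofia, Iris. Under Sofia: Peggy, Keiko, Hiro, Declan, Nell, Yves, Unni (7). Iris has no reports. So Wren's organization is 2 direct reports plus everyone under them: 8 + 1 = 9.

9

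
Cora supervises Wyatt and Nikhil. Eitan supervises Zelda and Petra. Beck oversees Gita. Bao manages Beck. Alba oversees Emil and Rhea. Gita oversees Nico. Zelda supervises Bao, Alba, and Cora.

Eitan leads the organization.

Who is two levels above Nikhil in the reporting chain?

Zelda

Nikhil reports to Cora, and Cora reports to Zelda. So Nikhil's skip-level manager is Zelda.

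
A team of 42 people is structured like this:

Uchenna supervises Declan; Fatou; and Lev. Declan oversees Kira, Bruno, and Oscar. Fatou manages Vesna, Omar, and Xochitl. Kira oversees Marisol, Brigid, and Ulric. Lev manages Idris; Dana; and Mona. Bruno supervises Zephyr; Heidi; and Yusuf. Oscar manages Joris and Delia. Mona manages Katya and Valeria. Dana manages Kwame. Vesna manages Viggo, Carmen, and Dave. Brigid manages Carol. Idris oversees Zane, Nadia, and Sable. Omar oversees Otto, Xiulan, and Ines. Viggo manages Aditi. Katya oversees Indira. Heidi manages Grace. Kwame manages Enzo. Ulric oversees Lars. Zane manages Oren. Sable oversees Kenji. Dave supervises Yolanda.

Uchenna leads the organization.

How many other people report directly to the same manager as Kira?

Kira reports to Declan. Declan's other direct reports are Bruno, Oscar — 2 peers.

2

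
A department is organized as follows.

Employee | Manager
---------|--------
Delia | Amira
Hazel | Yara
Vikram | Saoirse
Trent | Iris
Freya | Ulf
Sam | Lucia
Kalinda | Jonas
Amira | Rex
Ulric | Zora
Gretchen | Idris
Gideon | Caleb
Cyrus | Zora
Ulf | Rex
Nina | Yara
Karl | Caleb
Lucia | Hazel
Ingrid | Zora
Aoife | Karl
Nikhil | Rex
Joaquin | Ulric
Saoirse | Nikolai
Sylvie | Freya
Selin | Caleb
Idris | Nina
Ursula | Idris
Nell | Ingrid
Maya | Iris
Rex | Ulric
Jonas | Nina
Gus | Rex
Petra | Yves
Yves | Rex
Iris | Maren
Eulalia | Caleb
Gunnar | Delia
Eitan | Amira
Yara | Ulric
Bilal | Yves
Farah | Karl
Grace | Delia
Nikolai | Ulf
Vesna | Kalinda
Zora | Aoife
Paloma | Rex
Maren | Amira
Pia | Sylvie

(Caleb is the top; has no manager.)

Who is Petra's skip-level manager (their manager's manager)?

Petra reports to Yves, and Yves reports to Rex. So Petra's skip-level manager is Rex.

Rex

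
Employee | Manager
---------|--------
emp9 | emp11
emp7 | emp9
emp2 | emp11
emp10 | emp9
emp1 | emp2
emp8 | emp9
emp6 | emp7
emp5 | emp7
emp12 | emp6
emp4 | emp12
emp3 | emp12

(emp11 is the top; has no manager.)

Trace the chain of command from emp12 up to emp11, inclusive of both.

emp12 -> emp6 -> emp7 -> emp9 -> emp11

emp12 reports to emp6. emp6 reports to emp7. emp7 reports to emp9. emp9 reports to emp11. emp11 is at the top.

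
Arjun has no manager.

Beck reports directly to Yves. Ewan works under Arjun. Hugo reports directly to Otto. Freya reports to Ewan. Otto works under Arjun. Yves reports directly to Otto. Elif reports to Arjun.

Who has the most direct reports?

Arjun

Direct-report counts: Arjun has 3; Ewan has 1; Otto has 2; Yves has 1. The largest is 3, held by Arjun.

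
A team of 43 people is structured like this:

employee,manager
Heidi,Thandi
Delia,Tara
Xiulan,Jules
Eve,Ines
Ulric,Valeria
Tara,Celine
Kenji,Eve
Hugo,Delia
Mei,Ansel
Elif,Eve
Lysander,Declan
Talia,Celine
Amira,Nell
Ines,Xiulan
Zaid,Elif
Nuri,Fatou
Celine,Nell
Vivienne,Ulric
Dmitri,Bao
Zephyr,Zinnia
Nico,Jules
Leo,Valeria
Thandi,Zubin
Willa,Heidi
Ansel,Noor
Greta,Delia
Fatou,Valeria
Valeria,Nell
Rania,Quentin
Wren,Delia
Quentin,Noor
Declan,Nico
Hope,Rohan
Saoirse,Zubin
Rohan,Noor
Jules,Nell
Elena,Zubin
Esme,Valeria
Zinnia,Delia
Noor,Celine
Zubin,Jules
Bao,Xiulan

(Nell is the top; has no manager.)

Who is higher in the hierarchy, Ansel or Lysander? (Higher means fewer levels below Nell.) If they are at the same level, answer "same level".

Ansel

Ansel is 3 levels below Nell; Lysander is 4. Ansel is higher.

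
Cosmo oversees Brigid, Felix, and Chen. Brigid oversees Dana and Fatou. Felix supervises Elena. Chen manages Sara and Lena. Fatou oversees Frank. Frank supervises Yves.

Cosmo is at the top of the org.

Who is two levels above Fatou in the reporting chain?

Fatou reports to Brigid, and Brigid reports to Cosmo. So Fatou's skip-level manager is Cosmo.

Cosmo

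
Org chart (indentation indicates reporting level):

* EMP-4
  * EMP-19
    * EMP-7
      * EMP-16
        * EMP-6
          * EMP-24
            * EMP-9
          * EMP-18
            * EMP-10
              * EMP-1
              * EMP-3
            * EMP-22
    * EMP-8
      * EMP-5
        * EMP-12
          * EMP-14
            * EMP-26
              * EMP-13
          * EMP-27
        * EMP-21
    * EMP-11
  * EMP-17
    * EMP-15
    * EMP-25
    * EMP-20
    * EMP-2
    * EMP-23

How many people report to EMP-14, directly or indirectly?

2

EMP-14 directly manages EMP-26. Under EMP-26: EMP-13 (1). That's 2 in total.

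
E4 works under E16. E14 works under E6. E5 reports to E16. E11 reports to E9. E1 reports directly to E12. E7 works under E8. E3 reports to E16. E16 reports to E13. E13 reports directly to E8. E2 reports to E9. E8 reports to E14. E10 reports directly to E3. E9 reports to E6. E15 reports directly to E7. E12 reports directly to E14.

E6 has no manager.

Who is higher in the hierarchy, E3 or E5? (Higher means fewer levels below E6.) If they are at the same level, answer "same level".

same level

Both E3 and E5 are 5 levels below E6.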